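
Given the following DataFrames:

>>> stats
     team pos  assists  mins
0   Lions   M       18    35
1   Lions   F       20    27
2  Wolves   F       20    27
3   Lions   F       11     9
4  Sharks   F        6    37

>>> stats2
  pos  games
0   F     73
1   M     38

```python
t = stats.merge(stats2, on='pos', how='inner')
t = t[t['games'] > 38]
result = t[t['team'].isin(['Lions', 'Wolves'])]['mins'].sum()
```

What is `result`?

merge on 'pos' (how='inner') → 5 rows:
     team pos  assists  mins  games
0   Lions   M       18    35     38
1   Lions   F       20    27     73
2  Wolves   F       20    27     73
3   Lions   F       11     9     73
4  Sharks   F        6    37     73
filter rows where games > 38:
     team pos  assists  mins  games
1   Lions   F       20    27     73
2  Wolves   F       20    27     73
3   Lions   F       11     9     73
4  Sharks   F        6    37     73
filter rows where team in ['Lions', 'Wolves']:
     team pos  assists  mins  games
1   Lions   F       20    27     73
2  Wolves   F       20    27     73
3   Lions   F       11     9     73

63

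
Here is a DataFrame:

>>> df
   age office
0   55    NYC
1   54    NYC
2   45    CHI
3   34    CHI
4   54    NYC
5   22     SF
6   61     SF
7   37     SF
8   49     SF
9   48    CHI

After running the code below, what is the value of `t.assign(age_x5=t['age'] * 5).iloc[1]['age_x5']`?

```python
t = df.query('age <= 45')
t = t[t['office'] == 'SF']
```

185

filter rows where age <= 45:
   age office
2   45    CHI
3   34    CHI
5   22     SF
7   37     SF
filter rows where office == 'SF':
   age office
5   22     SF
7   37     SF
add column age_x5 = t['age'] * 5:
   age office  age_x5
5   22     SF     110
7   37     SF     185
Reading off the value at position 1, column 'age_x5', we get 185.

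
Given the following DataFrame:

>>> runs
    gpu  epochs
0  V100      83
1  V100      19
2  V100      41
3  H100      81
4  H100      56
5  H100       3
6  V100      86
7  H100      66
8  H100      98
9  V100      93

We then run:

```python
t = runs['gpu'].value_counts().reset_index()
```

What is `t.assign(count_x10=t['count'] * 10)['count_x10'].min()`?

value_counts of gpu:
gpu
V100    5
H100    5
Name: count, dtype: int64
reset_index():
    gpu  count
0  V100      5
1  H100      5
add column count_x10 = t['count'] * 10:
    gpu  count  count_x10
0  V100      5         50
1  H100      5         50
min of column 'count_x10' → 50

50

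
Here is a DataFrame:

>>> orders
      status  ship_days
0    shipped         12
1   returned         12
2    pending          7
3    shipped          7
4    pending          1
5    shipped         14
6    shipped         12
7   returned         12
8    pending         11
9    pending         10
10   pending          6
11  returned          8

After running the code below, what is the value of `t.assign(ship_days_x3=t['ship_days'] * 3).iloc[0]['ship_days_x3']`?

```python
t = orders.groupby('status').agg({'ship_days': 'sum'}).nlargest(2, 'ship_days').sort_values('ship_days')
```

105

group by status, sum of ship_days:
          ship_days
status             
pending          35
returned         32
shipped          45
take 2 rows with largest ship_days:
         ship_days
status            
shipped         45
pending         35
sort by ship_days:
         ship_days
status            
pending         35
shipped         45
add column ship_days_x3 = t['ship_days'] * 3:
         ship_days  ship_days_x3
status                          
pending         35           105
shipped         45           135
Taking the value at position 0, column 'ship_days_x3' gives 105.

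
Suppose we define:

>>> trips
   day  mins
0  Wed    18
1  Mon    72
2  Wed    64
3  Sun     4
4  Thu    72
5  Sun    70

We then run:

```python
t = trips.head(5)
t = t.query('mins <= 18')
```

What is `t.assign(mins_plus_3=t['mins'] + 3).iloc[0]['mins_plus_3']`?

21

take first 5 rows:
   day  mins
0  Wed    18
1  Mon    72
2  Wed    64
3  Sun     4
4  Thu    72
filter rows where mins <= 18:
   day  mins
0  Wed    18
3  Sun     4
add column mins_plus_3 = t['mins'] + 3:
   day  mins  mins_plus_3
0  Wed    18           21
3  Sun     4            7
The value at position 0, column 'mins_plus_3' is 21.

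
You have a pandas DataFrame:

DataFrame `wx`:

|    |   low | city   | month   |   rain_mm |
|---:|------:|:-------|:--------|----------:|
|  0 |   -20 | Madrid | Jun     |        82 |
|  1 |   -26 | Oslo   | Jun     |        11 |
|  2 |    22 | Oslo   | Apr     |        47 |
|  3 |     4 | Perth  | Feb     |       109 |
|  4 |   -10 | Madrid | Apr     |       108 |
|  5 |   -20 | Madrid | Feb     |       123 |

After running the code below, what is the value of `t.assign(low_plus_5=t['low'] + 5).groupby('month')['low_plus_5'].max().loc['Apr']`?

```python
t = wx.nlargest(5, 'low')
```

take 5 rows with largest low:
   low    city month  rain_mm
2   22    Oslo   Apr       47
3    4   Perth   Feb      109
4  -10  Madrid   Apr      108
0  -20  Madrid   Jun       82
5  -20  Madrid   Feb      123
add column low_plus_5 = t['low'] + 5:
   low    city month  rain_mm  low_plus_5
2   22    Oslo   Apr       47          27
3    4   Perth   Feb      109           9
4  -10  Madrid   Apr      108          -5
0  -20  Madrid   Jun       82         -15
5  -20  Madrid   Feb      123         -15
group by month, max of low_plus_5:
month
Apr    27
Feb     9
Jun   -15
Name: low_plus_5, dtype: int64
The value at index 'Apr' is 27.

27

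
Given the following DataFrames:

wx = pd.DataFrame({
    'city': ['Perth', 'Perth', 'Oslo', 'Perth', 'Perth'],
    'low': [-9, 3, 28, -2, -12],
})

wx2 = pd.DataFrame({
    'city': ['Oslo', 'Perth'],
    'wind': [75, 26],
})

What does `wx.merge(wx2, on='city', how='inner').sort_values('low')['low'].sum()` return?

merge on 'city' (how='inner') → 5 rows:
    city  low  wind
0  Perth   -9    26
1  Perth    3    26
2   Oslo   28    75
3  Perth   -2    26
4  Perth  -12    26
sort by low:
    city  low  wind
4  Perth  -12    26
0  Perth   -9    26
3  Perth   -2    26
1  Perth    3    26
2   Oslo   28    75
sum of column 'low' → 8

8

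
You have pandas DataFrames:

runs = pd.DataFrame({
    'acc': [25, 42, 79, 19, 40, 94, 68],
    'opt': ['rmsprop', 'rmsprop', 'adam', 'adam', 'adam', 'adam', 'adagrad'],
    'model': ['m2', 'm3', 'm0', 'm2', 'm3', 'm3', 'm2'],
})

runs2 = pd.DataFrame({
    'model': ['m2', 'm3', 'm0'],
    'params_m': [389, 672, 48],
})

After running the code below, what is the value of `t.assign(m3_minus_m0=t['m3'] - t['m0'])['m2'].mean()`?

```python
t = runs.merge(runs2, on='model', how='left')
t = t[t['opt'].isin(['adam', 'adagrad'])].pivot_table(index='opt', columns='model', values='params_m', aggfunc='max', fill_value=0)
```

merge on 'model' (how='left') → 7 rows:
   acc      opt model  params_m
0   25  rmsprop    m2       389
1   42  rmsprop    m3       672
2   79     adam    m0        48
3   19     adam    m2       389
4   40     adam    m3       672
5   94     adam    m3       672
6   68  adagrad    m2       389
filter rows where opt in ['adam', 'adagrad']:
   acc      opt model  params_m
2   79     adam    m0        48
3   19     adam    m2       389
4   40     adam    m3       672
5   94     adam    m3       672
6   68  adagrad    m2       389
pivot: rows=opt, cols=model, max(params_m):
model    m0   m2   m3
opt                  
adagrad   0  389    0
adam     48  389  672
add column m3_minus_m0 = t['m3'] - t['m0']:
model    m0   m2   m3  m3_minus_m0
opt                               
adagrad   0  389    0            0
adam     48  389  672          624

389.0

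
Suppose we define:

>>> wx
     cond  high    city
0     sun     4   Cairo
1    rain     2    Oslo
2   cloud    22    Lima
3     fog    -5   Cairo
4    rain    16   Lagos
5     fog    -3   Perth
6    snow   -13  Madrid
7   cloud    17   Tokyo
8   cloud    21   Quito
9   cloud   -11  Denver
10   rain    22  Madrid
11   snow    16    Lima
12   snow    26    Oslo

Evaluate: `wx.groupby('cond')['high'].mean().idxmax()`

group by cond, mean of high:
cond
cloud    12.250000
fog      -4.000000
rain     13.333333
snow      9.666667
sun       4.000000
Name: high, dtype: float64

rain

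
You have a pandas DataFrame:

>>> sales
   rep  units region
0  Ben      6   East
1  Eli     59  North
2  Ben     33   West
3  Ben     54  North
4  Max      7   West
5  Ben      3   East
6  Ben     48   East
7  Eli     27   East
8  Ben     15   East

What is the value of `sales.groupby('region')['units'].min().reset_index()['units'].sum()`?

group by region, min of units:
region
East      3
North    54
West      7
Name: units, dtype: int64
reset_index():
  region  units
0   East      3
1  North     54
2   West      7
The sum of column 'units' is 64.

64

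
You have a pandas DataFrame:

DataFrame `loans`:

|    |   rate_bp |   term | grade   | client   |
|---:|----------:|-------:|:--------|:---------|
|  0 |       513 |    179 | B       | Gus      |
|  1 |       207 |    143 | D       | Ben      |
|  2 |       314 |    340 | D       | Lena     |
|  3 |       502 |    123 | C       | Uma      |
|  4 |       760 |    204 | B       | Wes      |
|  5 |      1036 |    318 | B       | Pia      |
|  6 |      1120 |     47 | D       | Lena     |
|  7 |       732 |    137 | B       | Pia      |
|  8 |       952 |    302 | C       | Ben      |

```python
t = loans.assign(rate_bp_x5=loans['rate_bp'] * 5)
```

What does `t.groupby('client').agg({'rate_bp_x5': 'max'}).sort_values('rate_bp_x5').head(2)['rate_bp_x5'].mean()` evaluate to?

add column rate_bp_x5 = loans['rate_bp'] * 5:
   rate_bp  term grade client  rate_bp_x5
0      513   179     B    Gus        2565
1      207   143     D    Ben        1035
2      314   340     D   Lena        1570
3      502   123     C    Uma        2510
4      760   204     B    Wes        3800
5     1036   318     B    Pia        5180
6     1120    47     D   Lena        5600
7      732   137     B    Pia        3660
8      952   302     C    Ben        4760
group by client, max of rate_bp_x5:
        rate_bp_x5
client            
Ben           4760
Gus           2565
Lena          5600
Pia           5180
Uma           2510
Wes           3800
sort by rate_bp_x5:
        rate_bp_x5
client            
Uma           2510
Gus           2565
Wes           3800
Ben           4760
Pia           5180
Lena          5600
take first 2 rows:
        rate_bp_x5
client            
Uma           2510
Gus           2565
Reading off the mean of column 'rate_bp_x5', we get 2537.5.

2537.5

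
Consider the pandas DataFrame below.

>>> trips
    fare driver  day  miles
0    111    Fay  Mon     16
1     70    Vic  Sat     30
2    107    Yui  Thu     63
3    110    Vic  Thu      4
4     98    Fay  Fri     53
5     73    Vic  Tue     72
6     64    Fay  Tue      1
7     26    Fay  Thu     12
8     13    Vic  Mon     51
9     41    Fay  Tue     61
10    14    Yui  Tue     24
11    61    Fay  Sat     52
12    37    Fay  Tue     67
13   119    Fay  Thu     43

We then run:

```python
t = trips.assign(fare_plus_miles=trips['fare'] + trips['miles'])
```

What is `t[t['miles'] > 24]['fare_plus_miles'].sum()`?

1111

add column fare_plus_miles = trips['fare'] + trips['miles']:
    fare driver  day  miles  fare_plus_miles
0    111    Fay  Mon     16              127
1     70    Vic  Sat     30              100
2    107    Yui  Thu     63              170
3    110    Vic  Thu      4              114
4     98    Fay  Fri     53              151
5     73    Vic  Tue     72              145
6     64    Fay  Tue      1               65
7     26    Fay  Thu     12               38
8     13    Vic  Mon     51               64
9     41    Fay  Tue     61              102
10    14    Yui  Tue     24               38
11    61    Fay  Sat     52              113
12    37    Fay  Tue     67              104
13   119    Fay  Thu     43              162
filter rows where miles > 24:
    fare driver  day  miles  fare_plus_miles
1     70    Vic  Sat     30              100
2    107    Yui  Thu     63              170
4     98    Fay  Fri     53              151
5     73    Vic  Tue     72              145
8     13    Vic  Mon     51               64
9     41    Fay  Tue     61              102
11    61    Fay  Sat     52              113
12    37    Fay  Tue     67              104
13   119    Fay  Thu     43              162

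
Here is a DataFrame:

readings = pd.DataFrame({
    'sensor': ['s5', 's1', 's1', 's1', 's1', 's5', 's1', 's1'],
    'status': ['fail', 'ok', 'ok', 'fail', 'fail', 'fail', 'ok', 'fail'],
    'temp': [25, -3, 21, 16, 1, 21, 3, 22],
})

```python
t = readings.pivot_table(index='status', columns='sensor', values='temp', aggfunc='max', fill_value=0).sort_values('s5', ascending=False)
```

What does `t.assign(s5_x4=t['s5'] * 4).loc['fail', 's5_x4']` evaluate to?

100

pivot: rows=status, cols=sensor, max(temp):
sensor  s1  s5
status        
fail    22  25
ok      21   0
sort by s5 descending:
sensor  s1  s5
status        
fail    22  25
ok      21   0
add column s5_x4 = t['s5'] * 4:
sensor  s1  s5  s5_x4
status               
fail    22  25    100
ok      21   0      0
Finally, value at row 'fail', column 's5_x4' = 100.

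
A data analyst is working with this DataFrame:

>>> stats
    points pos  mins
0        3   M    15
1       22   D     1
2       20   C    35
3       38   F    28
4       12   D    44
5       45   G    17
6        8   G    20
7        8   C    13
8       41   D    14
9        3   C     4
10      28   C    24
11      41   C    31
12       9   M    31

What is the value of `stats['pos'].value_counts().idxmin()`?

F

value_counts of pos:
pos
C    5
D    3
M    2
G    2
F    1
Name: count, dtype: int64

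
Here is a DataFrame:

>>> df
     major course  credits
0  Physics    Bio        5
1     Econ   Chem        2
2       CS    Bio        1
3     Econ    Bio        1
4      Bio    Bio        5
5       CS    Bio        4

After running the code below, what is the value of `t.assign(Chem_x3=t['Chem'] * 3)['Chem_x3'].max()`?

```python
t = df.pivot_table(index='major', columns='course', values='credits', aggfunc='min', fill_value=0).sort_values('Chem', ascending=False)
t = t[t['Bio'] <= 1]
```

pivot: rows=major, cols=course, min(credits):
course   Bio  Chem
major             
Bio        5     0
CS         1     0
Econ       1     2
Physics    5     0
sort by Chem descending:
course   Bio  Chem
major             
Econ       1     2
Bio        5     0
CS         1     0
Physics    5     0
filter rows where Bio <= 1:
course  Bio  Chem
major            
Econ      1     2
CS        1     0
add column Chem_x3 = t['Chem'] * 3:
course  Bio  Chem  Chem_x3
major                     
Econ      1     2        6
CS        1     0        0

6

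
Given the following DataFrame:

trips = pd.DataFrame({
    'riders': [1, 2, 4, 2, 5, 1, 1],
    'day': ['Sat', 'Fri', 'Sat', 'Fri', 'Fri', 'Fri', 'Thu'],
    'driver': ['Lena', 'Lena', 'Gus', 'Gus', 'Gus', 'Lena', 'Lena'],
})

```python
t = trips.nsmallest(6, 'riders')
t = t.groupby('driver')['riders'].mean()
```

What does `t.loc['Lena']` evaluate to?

take 6 rows with smallest riders:
   riders  day driver
0       1  Sat   Lena
5       1  Fri   Lena
6       1  Thu   Lena
1       2  Fri   Lena
3       2  Fri    Gus
2       4  Sat    Gus
group by driver, mean of riders:
driver
Gus     3.00
Lena    1.25
Name: riders, dtype: float64
Taking the value at index 'Lena' gives 1.25.

1.25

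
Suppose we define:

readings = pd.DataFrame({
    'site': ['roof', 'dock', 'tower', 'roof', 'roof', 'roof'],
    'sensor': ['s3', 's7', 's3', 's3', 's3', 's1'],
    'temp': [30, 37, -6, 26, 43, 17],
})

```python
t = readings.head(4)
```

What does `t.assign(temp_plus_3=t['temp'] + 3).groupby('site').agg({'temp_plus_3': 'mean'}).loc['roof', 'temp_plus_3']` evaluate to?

31.0

take first 4 rows:
    site sensor  temp
0   roof     s3    30
1   dock     s7    37
2  tower     s3    -6
3   roof     s3    26
add column temp_plus_3 = t['temp'] + 3:
    site sensor  temp  temp_plus_3
0   roof     s3    30           33
1   dock     s7    37           40
2  tower     s3    -6           -3
3   roof     s3    26           29
group by site, mean of temp_plus_3:
       temp_plus_3
site              
dock          40.0
roof          31.0
tower         -3.0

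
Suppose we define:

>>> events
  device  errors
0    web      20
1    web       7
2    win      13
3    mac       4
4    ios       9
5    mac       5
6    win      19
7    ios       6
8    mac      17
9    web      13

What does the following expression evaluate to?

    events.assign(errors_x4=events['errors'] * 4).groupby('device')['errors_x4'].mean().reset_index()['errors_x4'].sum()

add column errors_x4 = events['errors'] * 4:
  device  errors  errors_x4
0    web      20         80
1    web       7         28
2    win      13         52
3    mac       4         16
4    ios       9         36
5    mac       5         20
6    win      19         76
7    ios       6         24
8    mac      17         68
9    web      13         52
group by device, mean of errors_x4:
device
ios    30.000000
mac    34.666667
web    53.333333
win    64.000000
Name: errors_x4, dtype: float64
reset_index():
  device  errors_x4
0    ios  30.000000
1    mac  34.666667
2    web  53.333333
3    win  64.000000
So sum() = 182.0.

182.0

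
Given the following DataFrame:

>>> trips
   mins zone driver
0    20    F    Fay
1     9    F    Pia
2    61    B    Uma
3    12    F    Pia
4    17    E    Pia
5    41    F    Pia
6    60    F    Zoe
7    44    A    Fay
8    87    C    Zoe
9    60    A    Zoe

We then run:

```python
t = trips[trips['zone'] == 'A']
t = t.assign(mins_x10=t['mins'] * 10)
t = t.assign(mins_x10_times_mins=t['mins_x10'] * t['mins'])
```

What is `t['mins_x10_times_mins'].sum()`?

55360

filter rows where zone == 'A':
   mins zone driver
7    44    A    Fay
9    60    A    Zoe
add column mins_x10 = t['mins'] * 10:
   mins zone driver  mins_x10
7    44    A    Fay       440
9    60    A    Zoe       600
add column mins_x10_times_mins = t['mins_x10'] * t['mins']:
   mins zone driver  mins_x10  mins_x10_times_mins
7    44    A    Fay       440                19360
9    60    A    Zoe       600                36000
sum of column 'mins_x10_times_mins' → 55360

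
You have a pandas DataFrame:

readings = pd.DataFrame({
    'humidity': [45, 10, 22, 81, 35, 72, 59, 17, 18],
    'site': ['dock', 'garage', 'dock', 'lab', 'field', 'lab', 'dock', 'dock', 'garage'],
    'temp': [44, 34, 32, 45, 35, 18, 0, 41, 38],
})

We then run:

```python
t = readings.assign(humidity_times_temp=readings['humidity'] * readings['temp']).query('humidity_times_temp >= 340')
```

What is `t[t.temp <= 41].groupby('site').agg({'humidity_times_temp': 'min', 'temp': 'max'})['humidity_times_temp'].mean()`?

add column humidity_times_temp = readings['humidity'] * readings['temp']:
   humidity    site  temp  humidity_times_temp
0        45    dock    44                 1980
1        10  garage    34                  340
2        22    dock    32                  704
3        81     lab    45                 3645
4        35   field    35                 1225
5        72     lab    18                 1296
6        59    dock     0                    0
7        17    dock    41                  697
8        18  garage    38                  684
filter rows where humidity_times_temp >= 340:
   humidity    site  temp  humidity_times_temp
0        45    dock    44                 1980
1        10  garage    34                  340
2        22    dock    32                  704
3        81     lab    45                 3645
4        35   field    35                 1225
5        72     lab    18                 1296
7        17    dock    41                  697
8        18  garage    38                  684
filter rows where temp <= 41:
   humidity    site  temp  humidity_times_temp
1        10  garage    34                  340
2        22    dock    32                  704
4        35   field    35                 1225
5        72     lab    18                 1296
7        17    dock    41                  697
8        18  garage    38                  684
group by site: min(humidity_times_temp), max(temp):
        humidity_times_temp  temp
site                             
dock                    697    41
field                  1225    35
garage                  340    38
lab                    1296    18
Reading off the mean of column 'humidity_times_temp', we get 889.5.

889.5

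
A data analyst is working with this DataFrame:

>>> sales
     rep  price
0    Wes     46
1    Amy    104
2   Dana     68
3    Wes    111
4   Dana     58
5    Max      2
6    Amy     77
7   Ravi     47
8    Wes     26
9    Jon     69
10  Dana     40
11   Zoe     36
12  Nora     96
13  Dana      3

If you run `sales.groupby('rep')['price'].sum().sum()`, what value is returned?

783

group by rep, sum of price:
rep
Amy     181
Dana    169
Jon      69
Max       2
Nora     96
Ravi     47
Wes     183
Zoe      36
Name: price, dtype: int64
Reading off the sum of the resulting series, we get 783.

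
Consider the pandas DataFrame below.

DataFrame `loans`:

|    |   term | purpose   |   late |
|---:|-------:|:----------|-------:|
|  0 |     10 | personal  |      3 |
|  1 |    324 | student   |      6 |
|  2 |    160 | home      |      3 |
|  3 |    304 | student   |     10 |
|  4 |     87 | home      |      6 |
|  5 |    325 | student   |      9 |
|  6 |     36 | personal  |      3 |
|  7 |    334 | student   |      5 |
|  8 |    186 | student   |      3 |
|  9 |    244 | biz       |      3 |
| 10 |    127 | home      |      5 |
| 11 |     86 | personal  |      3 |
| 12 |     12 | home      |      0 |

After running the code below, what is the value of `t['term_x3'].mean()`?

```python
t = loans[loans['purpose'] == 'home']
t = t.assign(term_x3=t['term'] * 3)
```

289.5

filter rows where purpose == 'home':
    term purpose  late
2    160    home     3
4     87    home     6
10   127    home     5
12    12    home     0
add column term_x3 = t['term'] * 3:
    term purpose  late  term_x3
2    160    home     3      480
4     87    home     6      261
10   127    home     5      381
12    12    home     0       36
Hence 289.5.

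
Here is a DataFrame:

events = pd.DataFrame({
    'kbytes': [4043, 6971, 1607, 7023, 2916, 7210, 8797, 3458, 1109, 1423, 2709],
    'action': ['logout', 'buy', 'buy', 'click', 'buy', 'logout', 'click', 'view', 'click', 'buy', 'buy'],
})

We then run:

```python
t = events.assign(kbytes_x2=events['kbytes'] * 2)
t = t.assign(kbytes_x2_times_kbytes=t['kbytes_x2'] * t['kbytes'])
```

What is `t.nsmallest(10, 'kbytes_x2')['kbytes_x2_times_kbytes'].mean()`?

add column kbytes_x2 = events['kbytes'] * 2:
    kbytes  action  kbytes_x2
0     4043  logout       8086
1     6971     buy      13942
2     1607     buy       3214
3     7023   click      14046
4     2916     buy       5832
5     7210  logout      14420
6     8797   click      17594
7     3458    view       6916
8     1109   click       2218
9     1423     buy       2846
10    2709     buy       5418
add column kbytes_x2_times_kbytes = t['kbytes_x2'] * t['kbytes']:
    kbytes  action  kbytes_x2  kbytes_x2_times_kbytes
0     4043  logout       8086                32691698
1     6971     buy      13942                97189682
2     1607     buy       3214                 5164898
3     7023   click      14046                98645058
4     2916     buy       5832                17006112
5     7210  logout      14420               103968200
6     8797   click      17594               154774418
7     3458    view       6916                23915528
8     1109   click       2218                 2459762
9     1423     buy       2846                 4049858
10    2709     buy       5418                14677362
take 10 rows with smallest kbytes_x2:
    kbytes  action  kbytes_x2  kbytes_x2_times_kbytes
8     1109   click       2218                 2459762
9     1423     buy       2846                 4049858
2     1607     buy       3214                 5164898
10    2709     buy       5418                14677362
4     2916     buy       5832                17006112
7     3458    view       6916                23915528
0     4043  logout       8086                32691698
1     6971     buy      13942                97189682
3     7023   click      14046                98645058
5     7210  logout      14420               103968200
Reading off the mean of column 'kbytes_x2_times_kbytes', we get 39976815.8.

39976815.8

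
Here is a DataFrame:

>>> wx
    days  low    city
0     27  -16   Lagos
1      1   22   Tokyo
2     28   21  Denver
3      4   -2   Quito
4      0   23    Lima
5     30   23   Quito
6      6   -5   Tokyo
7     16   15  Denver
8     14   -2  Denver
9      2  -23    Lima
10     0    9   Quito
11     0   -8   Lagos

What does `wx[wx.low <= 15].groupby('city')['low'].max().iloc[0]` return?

filter rows where low <= 15:
    days  low    city
0     27  -16   Lagos
3      4   -2   Quito
6      6   -5   Tokyo
7     16   15  Denver
8     14   -2  Denver
9      2  -23    Lima
10     0    9   Quito
11     0   -8   Lagos
group by city, max of low:
city
Denver    15
Lagos     -8
Lima     -23
Quito      9
Tokyo     -5
Name: low, dtype: int64
Then the value at position 0: 15

15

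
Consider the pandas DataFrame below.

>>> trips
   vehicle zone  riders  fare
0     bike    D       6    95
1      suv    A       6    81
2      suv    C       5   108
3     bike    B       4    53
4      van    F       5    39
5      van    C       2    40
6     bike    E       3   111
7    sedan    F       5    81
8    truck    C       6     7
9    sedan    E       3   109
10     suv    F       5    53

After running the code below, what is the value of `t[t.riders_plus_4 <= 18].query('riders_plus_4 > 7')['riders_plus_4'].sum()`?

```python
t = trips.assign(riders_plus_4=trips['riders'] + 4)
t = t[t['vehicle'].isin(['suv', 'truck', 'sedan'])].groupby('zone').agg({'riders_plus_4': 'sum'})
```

add column riders_plus_4 = trips['riders'] + 4:
   vehicle zone  riders  fare  riders_plus_4
0     bike    D       6    95             10
1      suv    A       6    81             10
2      suv    C       5   108              9
3     bike    B       4    53              8
4      van    F       5    39              9
5      van    C       2    40              6
6     bike    E       3   111              7
7    sedan    F       5    81              9
8    truck    C       6     7             10
9    sedan    E       3   109              7
10     suv    F       5    53              9
filter rows where vehicle in ['suv', 'truck', 'sedan']:
   vehicle zone  riders  fare  riders_plus_4
1      suv    A       6    81             10
2      suv    C       5   108              9
7    sedan    F       5    81              9
8    truck    C       6     7             10
9    sedan    E       3   109              7
10     suv    F       5    53              9
group by zone, sum of riders_plus_4:
      riders_plus_4
zone               
A                10
C                19
E                 7
F                18
filter rows where riders_plus_4 <= 18:
      riders_plus_4
zone               
A                10
E                 7
F                18
filter rows where riders_plus_4 > 7:
      riders_plus_4
zone               
A                10
F                18
sum of column 'riders_plus_4' → 28

28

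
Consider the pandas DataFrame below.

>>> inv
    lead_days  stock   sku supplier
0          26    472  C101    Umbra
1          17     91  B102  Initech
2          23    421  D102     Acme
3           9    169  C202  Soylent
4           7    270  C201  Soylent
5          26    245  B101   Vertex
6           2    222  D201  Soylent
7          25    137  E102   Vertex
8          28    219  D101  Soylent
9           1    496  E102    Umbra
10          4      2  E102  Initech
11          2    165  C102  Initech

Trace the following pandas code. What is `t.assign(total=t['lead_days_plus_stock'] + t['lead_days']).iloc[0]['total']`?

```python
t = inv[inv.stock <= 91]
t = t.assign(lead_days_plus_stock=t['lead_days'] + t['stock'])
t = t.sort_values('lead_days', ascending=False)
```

filter rows where stock <= 91:
    lead_days  stock   sku supplier
1          17     91  B102  Initech
10          4      2  E102  Initech
add column lead_days_plus_stock = t['lead_days'] + t['stock']:
    lead_days  stock   sku supplier  lead_days_plus_stock
1          17     91  B102  Initech                   108
10          4      2  E102  Initech                     6
sort by lead_days descending:
    lead_days  stock   sku supplier  lead_days_plus_stock
1          17     91  B102  Initech                   108
10          4      2  E102  Initech                     6
add column total = t['lead_days_plus_stock'] + t['lead_days']:
    lead_days  stock   sku supplier  lead_days_plus_stock  total
1          17     91  B102  Initech                   108    125
10          4      2  E102  Initech                     6     10

125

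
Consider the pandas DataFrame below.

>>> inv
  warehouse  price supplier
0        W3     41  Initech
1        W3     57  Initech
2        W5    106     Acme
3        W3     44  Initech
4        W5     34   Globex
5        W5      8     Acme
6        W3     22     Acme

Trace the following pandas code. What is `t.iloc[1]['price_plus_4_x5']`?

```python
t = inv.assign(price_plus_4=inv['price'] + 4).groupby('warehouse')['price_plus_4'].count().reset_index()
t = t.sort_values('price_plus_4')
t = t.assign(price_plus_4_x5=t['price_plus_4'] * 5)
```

add column price_plus_4 = inv['price'] + 4:
  warehouse  price supplier  price_plus_4
0        W3     41  Initech            45
1        W3     57  Initech            61
2        W5    106     Acme           110
3        W3     44  Initech            48
4        W5     34   Globex            38
5        W5      8     Acme            12
6        W3     22     Acme            26
group by warehouse, count of price_plus_4:
warehouse
W3    4
W5    3
Name: price_plus_4, dtype: int64
reset_index():
  warehouse  price_plus_4
0        W3             4
1        W5             3
sort by price_plus_4:
  warehouse  price_plus_4
1        W5             3
0        W3             4
add column price_plus_4_x5 = t['price_plus_4'] * 5:
  warehouse  price_plus_4  price_plus_4_x5
1        W5             3               15
0        W3             4               20
Then the value at position 1, column 'price_plus_4_x5': 20

20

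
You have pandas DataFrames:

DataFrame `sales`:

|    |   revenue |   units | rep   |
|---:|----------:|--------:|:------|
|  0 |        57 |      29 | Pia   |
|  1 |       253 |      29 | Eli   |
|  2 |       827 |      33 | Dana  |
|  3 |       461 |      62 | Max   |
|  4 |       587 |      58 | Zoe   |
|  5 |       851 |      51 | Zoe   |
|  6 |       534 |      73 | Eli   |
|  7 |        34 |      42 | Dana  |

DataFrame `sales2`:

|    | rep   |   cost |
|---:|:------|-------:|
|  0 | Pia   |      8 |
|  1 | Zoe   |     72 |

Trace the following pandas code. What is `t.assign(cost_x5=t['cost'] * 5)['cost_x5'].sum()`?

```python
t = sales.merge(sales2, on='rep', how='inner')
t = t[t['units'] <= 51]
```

merge on 'rep' (how='inner') → 3 rows:
   revenue  units  rep  cost
0       57     29  Pia     8
1      587     58  Zoe    72
2      851     51  Zoe    72
filter rows where units <= 51:
   revenue  units  rep  cost
0       57     29  Pia     8
2      851     51  Zoe    72
add column cost_x5 = t['cost'] * 5:
   revenue  units  rep  cost  cost_x5
0       57     29  Pia     8       40
2      851     51  Zoe    72      360
sum of column 'cost_x5' → 400

400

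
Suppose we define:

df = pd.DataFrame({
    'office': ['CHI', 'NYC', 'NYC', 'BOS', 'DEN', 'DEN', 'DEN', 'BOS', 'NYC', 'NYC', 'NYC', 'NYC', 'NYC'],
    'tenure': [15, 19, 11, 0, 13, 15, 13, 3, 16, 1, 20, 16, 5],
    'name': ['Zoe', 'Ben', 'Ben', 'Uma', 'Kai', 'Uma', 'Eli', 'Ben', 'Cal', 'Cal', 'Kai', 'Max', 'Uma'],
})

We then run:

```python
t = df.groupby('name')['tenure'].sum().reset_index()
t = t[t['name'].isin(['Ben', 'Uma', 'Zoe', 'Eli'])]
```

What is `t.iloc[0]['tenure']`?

group by name, sum of tenure:
name
Ben    33
Cal    17
Eli    13
Kai    33
Max    16
Uma    20
Zoe    15
Name: tenure, dtype: int64
reset_index():
  name  tenure
0  Ben      33
1  Cal      17
2  Eli      13
3  Kai      33
4  Max      16
5  Uma      20
6  Zoe      15
filter rows where name in ['Ben', 'Uma', 'Zoe', 'Eli']:
  name  tenure
0  Ben      33
2  Eli      13
5  Uma      20
6  Zoe      15
Then the value at position 0, column 'tenure': 33

33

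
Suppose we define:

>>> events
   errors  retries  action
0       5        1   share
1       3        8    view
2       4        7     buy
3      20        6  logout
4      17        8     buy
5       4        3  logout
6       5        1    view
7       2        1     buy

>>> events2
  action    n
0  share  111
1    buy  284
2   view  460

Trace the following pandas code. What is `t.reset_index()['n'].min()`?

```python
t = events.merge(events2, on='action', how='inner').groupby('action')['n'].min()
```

111

merge on 'action' (how='inner') → 6 rows:
   errors  retries action    n
0       5        1  share  111
1       3        8   view  460
2       4        7    buy  284
3      17        8    buy  284
4       5        1   view  460
5       2        1    buy  284
group by action, min of n:
action
buy      284
share    111
view     460
Name: n, dtype: int64
reset_index():
  action    n
0    buy  284
1  share  111
2   view  460
The min of column 'n' is 111.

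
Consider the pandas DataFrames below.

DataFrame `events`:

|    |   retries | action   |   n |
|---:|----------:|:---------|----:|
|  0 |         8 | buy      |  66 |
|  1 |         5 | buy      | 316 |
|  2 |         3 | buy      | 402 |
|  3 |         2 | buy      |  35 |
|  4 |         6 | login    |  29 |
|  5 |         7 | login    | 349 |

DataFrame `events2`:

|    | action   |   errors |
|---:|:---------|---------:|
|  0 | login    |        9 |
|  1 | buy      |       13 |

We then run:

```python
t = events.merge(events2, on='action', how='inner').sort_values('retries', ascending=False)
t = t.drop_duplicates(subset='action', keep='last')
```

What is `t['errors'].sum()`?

22

merge on 'action' (how='inner') → 6 rows:
   retries action    n  errors
0        8    buy   66      13
1        5    buy  316      13
2        3    buy  402      13
3        2    buy   35      13
4        6  login   29       9
5        7  login  349       9
sort by retries descending:
   retries action    n  errors
0        8    buy   66      13
5        7  login  349       9
4        6  login   29       9
1        5    buy  316      13
2        3    buy  402      13
3        2    buy   35      13
drop duplicate action (keep=last):
   retries action   n  errors
4        6  login  29       9
3        2    buy  35      13
The sum of column 'errors' is 22.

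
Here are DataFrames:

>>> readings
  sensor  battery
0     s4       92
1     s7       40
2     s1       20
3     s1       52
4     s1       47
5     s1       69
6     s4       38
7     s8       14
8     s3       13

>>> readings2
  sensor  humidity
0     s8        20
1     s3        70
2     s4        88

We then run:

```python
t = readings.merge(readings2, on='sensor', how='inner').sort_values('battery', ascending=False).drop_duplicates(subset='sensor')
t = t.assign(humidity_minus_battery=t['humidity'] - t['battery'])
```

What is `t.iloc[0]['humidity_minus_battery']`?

merge on 'sensor' (how='inner') → 4 rows:
  sensor  battery  humidity
0     s4       92        88
1     s4       38        88
2     s8       14        20
3     s3       13        70
sort by battery descending:
  sensor  battery  humidity
0     s4       92        88
1     s4       38        88
2     s8       14        20
3     s3       13        70
drop duplicate sensor (keep=first):
  sensor  battery  humidity
0     s4       92        88
2     s8       14        20
3     s3       13        70
add column humidity_minus_battery = t['humidity'] - t['battery']:
  sensor  battery  humidity  humidity_minus_battery
0     s4       92        88                      -4
2     s8       14        20                       6
3     s3       13        70                      57
value at position 0, column 'humidity_minus_battery' → -4

-4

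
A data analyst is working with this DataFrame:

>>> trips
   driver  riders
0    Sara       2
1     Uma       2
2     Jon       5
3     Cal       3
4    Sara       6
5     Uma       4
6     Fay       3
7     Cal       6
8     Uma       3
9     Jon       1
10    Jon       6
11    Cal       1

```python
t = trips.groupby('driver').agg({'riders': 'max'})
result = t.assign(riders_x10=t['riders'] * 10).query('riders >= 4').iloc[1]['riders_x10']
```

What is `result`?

group by driver, max of riders:
        riders
driver        
Cal          6
Fay          3
Jon          6
Sara         6
Uma          4
add column riders_x10 = t['riders'] * 10:
        riders  riders_x10
driver                    
Cal          6          60
Fay          3          30
Jon          6          60
Sara         6          60
Uma          4          40
filter rows where riders >= 4:
        riders  riders_x10
driver                    
Cal          6          60
Jon          6          60
Sara         6          60
Uma          4          40
Taking the value at position 1, column 'riders_x10' gives 60.

60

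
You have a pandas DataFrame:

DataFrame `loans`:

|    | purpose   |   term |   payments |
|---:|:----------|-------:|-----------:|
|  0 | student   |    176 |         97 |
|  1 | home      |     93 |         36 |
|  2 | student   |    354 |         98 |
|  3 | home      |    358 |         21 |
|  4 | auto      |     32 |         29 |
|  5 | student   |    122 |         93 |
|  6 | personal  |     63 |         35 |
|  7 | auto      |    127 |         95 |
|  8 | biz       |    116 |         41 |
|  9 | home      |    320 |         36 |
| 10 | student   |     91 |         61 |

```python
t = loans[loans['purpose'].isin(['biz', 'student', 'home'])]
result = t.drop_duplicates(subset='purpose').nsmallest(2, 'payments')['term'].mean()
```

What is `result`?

104.5

filter rows where purpose in ['biz', 'student', 'home']:
    purpose  term  payments
0   student   176        97
1      home    93        36
2   student   354        98
3      home   358        21
5   student   122        93
8       biz   116        41
9      home   320        36
10  student    91        61
drop duplicate purpose (keep=first):
   purpose  term  payments
0  student   176        97
1     home    93        36
8      biz   116        41
take 2 rows with smallest payments:
  purpose  term  payments
1    home    93        36
8     biz   116        41
Reading off the mean of column 'term', we get 104.5.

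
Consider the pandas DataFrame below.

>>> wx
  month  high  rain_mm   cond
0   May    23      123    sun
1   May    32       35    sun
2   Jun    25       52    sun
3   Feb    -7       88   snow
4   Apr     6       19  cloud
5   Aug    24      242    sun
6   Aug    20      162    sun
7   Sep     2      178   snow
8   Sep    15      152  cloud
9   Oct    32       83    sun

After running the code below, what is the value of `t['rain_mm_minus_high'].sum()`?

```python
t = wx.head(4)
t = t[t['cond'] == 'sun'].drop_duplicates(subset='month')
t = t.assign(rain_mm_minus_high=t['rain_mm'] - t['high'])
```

127

take first 4 rows:
  month  high  rain_mm  cond
0   May    23      123   sun
1   May    32       35   sun
2   Jun    25       52   sun
3   Feb    -7       88  snow
filter rows where cond == 'sun':
  month  high  rain_mm cond
0   May    23      123  sun
1   May    32       35  sun
2   Jun    25       52  sun
drop duplicate month (keep=first):
  month  high  rain_mm cond
0   May    23      123  sun
2   Jun    25       52  sun
add column rain_mm_minus_high = t['rain_mm'] - t['high']:
  month  high  rain_mm cond  rain_mm_minus_high
0   May    23      123  sun                 100
2   Jun    25       52  sun                  27
The sum of column 'rain_mm_minus_high' is 127.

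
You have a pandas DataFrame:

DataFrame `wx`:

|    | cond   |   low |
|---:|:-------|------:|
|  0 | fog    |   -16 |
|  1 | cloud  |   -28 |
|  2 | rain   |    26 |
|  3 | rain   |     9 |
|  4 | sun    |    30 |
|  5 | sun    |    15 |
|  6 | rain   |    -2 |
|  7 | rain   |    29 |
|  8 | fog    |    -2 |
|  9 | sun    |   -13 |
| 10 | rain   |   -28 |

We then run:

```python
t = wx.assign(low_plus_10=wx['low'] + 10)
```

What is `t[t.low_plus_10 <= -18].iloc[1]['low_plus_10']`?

-18

add column low_plus_10 = wx['low'] + 10:
     cond  low  low_plus_10
0     fog  -16           -6
1   cloud  -28          -18
2    rain   26           36
3    rain    9           19
4     sun   30           40
5     sun   15           25
6    rain   -2            8
7    rain   29           39
8     fog   -2            8
9     sun  -13           -3
10   rain  -28          -18
filter rows where low_plus_10 <= -18:
     cond  low  low_plus_10
1   cloud  -28          -18
10   rain  -28          -18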